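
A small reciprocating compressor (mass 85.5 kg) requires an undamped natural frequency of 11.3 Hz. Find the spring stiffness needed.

431000 N/m

ω_n = 2πf_n = 2π × 11.3 = 71.00 rad/s.
k = m·ω_n² = 85.5 × 71.00² = 85.5 × 5041 = 431000 N/m.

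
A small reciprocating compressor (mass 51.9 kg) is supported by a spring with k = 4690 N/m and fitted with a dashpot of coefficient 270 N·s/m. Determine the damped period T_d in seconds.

ω_n = √(k/m) = √(4690/51.9) = 9.506 rad/s.
Critical damping c_c = 2√(k·m) = 2√(4690 × 51.9) = 986.7 N·s/m, so ζ = c/c_c = 270/986.7 = 0.2736.
ω_d = ω_n√(1 − ζ²) = 9.506 × √(1 − 0.0749) = 9.143 rad/s.
T_d = 2π/ω_d = 0.6872 s.

0.687 s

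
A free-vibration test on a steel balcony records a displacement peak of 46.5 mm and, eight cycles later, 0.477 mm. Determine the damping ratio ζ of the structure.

Logarithmic decrement δ = (1/n)·ln(x₀/x_n) = (1/8)·ln(46.5/0.477) = (1/8)·ln(97.48) = 0.5725.
ζ = δ/√(4π² + δ²) = 0.5725/√(39.48 + 0.328) = 0.5725/6.309 = 0.09073.

0.0907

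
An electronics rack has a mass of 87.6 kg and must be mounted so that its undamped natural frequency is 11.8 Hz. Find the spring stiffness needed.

482000 N/m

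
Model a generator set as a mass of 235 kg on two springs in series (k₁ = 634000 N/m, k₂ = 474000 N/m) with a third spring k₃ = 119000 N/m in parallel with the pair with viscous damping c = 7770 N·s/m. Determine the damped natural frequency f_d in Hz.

Series pair: k_s = k₁k₂/(k₁+k₂) = (634000)(474000)/(634000 + 474000) = 271200 N/m. In parallel with k₃: k_eq = 271200 + 119000 = 390200 N/m.
ω_n = √(k_eq/m) = √(390200/235) = 40.75 rad/s.
Critical damping c_c = 2√(k_eq·m) = 2√(390200 × 235) = 19150 N·s/m, so ζ = c/c_c = 7770/19150 = 0.4057.
ω_d = ω_n√(1 − ζ²) = 40.75 × √(1 − 0.165) = 37.25 rad/s.
f_d = ω_d/(2π) = 5.928 Hz.

5.93 Hz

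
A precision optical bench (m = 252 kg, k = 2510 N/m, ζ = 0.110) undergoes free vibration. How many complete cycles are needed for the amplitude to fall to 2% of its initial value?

6 cycles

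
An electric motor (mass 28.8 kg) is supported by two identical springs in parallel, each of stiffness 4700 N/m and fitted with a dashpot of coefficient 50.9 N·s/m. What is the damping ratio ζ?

0.0489

Parallel springs add: k_eq = 2 × 4700 = 9400 N/m.
ω_n = √(k_eq/m) = √(9400/28.8) = 18.07 rad/s.
Critical damping c_c = 2√(k_eq·m) = 2√(9400 × 28.8) = 1041 N·s/m, so ζ = c/c_c = 50.9/1041 = 0.04891.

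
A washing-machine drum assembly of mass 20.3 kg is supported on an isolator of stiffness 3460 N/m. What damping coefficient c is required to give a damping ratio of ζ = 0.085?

45.1 N·s/m

c_c = 2√(k·m) = 2√(3460 × 20.3) = 530.0 N·s/m.
c = ζ·c_c = 0.085 × 530.0 = 45.05 N·s/m.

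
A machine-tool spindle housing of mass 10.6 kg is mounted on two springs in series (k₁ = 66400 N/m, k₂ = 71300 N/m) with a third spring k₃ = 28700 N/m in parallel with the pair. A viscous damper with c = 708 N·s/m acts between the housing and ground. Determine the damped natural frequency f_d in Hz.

11.1 Hz

Series pair: k_s = k₁k₂/(k₁+k₂) = (66400)(71300)/(66400 + 71300) = 34380 N/m. In parallel with k₃: k_eq = 34380 + 28700 = 63080 N/m.
ω_n = √(k_eq/m) = √(63080/10.6) = 77.14 rad/s.
Critical damping c_c = 2√(k_eq·m) = 2√(63080 × 10.6) = 1635 N·s/m, so ζ = c/c_c = 708/1635 = 0.4329.
ω_d = ω_n√(1 − ζ²) = 77.14 × √(1 − 0.187) = 69.54 rad/s.
f_d = ω_d/(2π) = 11.07 Hz.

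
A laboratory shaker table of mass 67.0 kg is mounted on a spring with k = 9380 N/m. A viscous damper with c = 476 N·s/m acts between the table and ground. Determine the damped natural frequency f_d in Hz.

1.80 Hz

ω_n = √(k/m) = √(9380/67.0) = 11.83 rad/s.
Critical damping c_c = 2√(k·m) = 2√(9380 × 67.0) = 1586 N·s/m, so ζ = c/c_c = 476/1586 = 0.3002.
ω_d = ω_n√(1 − ζ²) = 11.83 × √(1 − 0.0901) = 11.29 rad/s.
f_d = ω_d/(2π) = 1.796 Hz.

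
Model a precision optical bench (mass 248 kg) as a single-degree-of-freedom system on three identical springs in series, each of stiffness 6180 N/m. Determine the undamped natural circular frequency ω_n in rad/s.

Series springs: 1/k_eq = 3/6180, so k_eq = 6180/3 = 2060 N/m.
ω_n = √(k_eq/m) = √(2060/248) = √8.306 = 2.882 rad/s.

2.88 rad/s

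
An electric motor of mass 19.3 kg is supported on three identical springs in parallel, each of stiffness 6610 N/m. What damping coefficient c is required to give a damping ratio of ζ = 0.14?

Parallel springs add: k_eq = 3 × 6610 = 19830 N/m.
c_c = 2√(k_eq·m) = 2√(19830 × 19.3) = 1237 N·s/m.
c = ζ·c_c = 0.14 × 1237 = 173.2 N·s/m.

173 N·s/m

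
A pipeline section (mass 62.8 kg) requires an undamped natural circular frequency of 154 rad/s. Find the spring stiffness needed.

k = m·ω_n² = 62.8 × 154.0² = 62.8 × 23720 = 1489000 N/m.

1490000 N/m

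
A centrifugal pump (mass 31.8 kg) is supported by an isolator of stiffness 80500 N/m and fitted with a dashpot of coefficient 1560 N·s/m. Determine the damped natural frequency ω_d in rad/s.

ω_n = √(k/m) = √(80500/31.8) = 50.31 rad/s.
Critical damping c_c = 2√(k·m) = 2√(80500 × 31.8) = 3200 N·s/m, so ζ = c/c_c = 1560/3200 = 0.4875.
ω_d = ω_n√(1 − ζ²) = 50.31 × √(1 − 0.238) = 43.93 rad/s.

43.9 rad/s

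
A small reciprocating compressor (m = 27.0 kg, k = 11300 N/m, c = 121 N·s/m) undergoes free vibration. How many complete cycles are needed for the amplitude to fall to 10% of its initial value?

ζ = c/(2√(km)) = 121/(2√(11300 × 27.0)) = 121/1105 = 0.1095.
Logarithmic decrement δ = 2πζ/√(1 − ζ²) = 2π × 0.1095/√(1 − 0.0120) = 0.6924.
x_n/x₀ = e^(−nδ) ≤ 0.1; take ln: n ≥ ln(1/0.1)/δ = 2.303/0.6924 = 3.326.
So 4 complete cycles are required.

4 cycles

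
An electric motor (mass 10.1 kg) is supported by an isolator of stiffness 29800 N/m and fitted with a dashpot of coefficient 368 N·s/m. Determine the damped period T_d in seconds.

0.123 s

ω_n = √(k/m) = √(29800/10.1) = 54.32 rad/s.
Critical damping c_c = 2√(k·m) = 2√(29800 × 10.1) = 1097 N·s/m, so ζ = c/c_c = 368/1097 = 0.3354.
ω_d = ω_n√(1 − ζ²) = 54.32 × √(1 − 0.112) = 51.17 rad/s.
T_d = 2π/ω_d = 0.1228 s.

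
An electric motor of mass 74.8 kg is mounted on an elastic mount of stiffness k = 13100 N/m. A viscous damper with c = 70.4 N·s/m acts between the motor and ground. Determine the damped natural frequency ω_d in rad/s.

13.2 rad/s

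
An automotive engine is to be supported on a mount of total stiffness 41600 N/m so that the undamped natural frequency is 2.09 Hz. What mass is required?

241 kg

ω_n = 2πf_n = 2π × 2.09 = 13.13 rad/s.
m = k/ω_n² = 41600/13.13² = 41600/172.4 = 241.2 kg.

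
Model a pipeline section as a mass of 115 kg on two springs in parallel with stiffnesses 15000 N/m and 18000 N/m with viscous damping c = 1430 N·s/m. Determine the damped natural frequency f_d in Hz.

2.51 Hz

Parallel springs add: k_eq = 15000 + 18000 = 33000 N/m.
ω_n = √(k_eq/m) = √(33000/115) = 16.94 rad/s.
Critical damping c_c = 2√(k_eq·m) = 2√(33000 × 115) = 3896 N·s/m, so ζ = c/c_c = 1430/3896 = 0.3670.
ω_d = ω_n√(1 − ζ²) = 16.94 × √(1 − 0.135) = 15.76 rad/s.
f_d = ω_d/(2π) = 2.508 Hz.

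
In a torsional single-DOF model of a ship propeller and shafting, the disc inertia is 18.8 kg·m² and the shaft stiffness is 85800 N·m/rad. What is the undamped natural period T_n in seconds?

ω_n = √(k_t/J) = √(85800/18.8) = √4564 = 67.56 rad/s.
T_n = 2π/ω_n = 6.283/67.56 = 0.09301 s.

0.0930 s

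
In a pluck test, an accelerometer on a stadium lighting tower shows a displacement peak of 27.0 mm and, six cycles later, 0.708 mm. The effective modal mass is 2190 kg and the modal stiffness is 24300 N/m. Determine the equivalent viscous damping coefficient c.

1400 N·s/m

Logarithmic decrement δ = (1/n)·ln(x₀/x_n) = (1/6)·ln(27.0/0.708) = (1/6)·ln(38.14) = 0.6069.
ζ = δ/√(4π² + δ²) = 0.6069/√(39.48 + 0.368) = 0.6069/6.312 = 0.09614.
c = ζ · 2√(km) = 0.09614 × 2√(24300 × 2190) = 0.09614 × 14590 = 1403 N·s/m.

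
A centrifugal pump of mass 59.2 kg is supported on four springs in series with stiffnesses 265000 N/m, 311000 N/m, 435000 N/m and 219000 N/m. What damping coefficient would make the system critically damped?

Series springs: 1/k_eq = 1/265000 + 1/311000 + 1/435000 + 1/219000 = 1.385×10^-5, so k_eq = 72180 N/m.
c_c = 2√(k_eq·m) = 2√(72180 × 59.2) = 2 × 2067 = 4134 N·s/m.

4130 N·s/m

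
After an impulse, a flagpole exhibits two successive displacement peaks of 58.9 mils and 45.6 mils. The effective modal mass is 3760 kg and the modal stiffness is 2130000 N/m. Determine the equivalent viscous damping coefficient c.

Logarithmic decrement δ = (1/n)·ln(x₀/x_n) = (1/1)·ln(58.9/45.6) = (1/1)·ln(1.292) = 0.2559.
ζ = δ/√(4π² + δ²) = 0.2559/√(39.48 + 0.0655) = 0.2559/6.288 = 0.04070.
c = ζ · 2√(km) = 0.04070 × 2√(2130000 × 3760) = 0.04070 × 179000 = 7285 N·s/m.

7280 N·s/m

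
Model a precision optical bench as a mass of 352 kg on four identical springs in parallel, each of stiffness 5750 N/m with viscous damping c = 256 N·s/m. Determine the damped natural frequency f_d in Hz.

Parallel springs add: k_eq = 4 × 5750 = 23000 N/m.
ω_n = √(k_eq/m) = √(23000/352) = 8.083 rad/s.
Critical damping c_c = 2√(k_eq·m) = 2√(23000 × 352) = 5691 N·s/m, so ζ = c/c_c = 256/5691 = 0.04499.
ω_d = ω_n√(1 − ζ²) = 8.083 × √(1 − 0.00202) = 8.075 rad/s.
f_d = ω_d/(2π) = 1.285 Hz.

1.29 Hz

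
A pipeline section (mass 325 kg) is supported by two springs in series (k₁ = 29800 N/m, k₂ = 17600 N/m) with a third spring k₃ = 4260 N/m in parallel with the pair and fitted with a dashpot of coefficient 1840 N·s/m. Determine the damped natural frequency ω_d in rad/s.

Series pair: k_s = k₁k₂/(k₁+k₂) = (29800)(17600)/(29800 + 17600) = 11060 N/m. In parallel with k₃: k_eq = 11060 + 4260 = 15320 N/m.
ω_n = √(k_eq/m) = √(15320/325) = 6.867 rad/s.
Critical damping c_c = 2√(k_eq·m) = 2√(15320 × 325) = 4463 N·s/m, so ζ = c/c_c = 1840/4463 = 0.4122.
ω_d = ω_n√(1 − ζ²) = 6.867 × √(1 − 0.170) = 6.256 rad/s.

6.26 rad/s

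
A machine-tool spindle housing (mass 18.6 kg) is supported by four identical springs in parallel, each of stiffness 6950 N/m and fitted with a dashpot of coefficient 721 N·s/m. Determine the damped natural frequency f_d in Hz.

5.32 Hz

Parallel springs add: k_eq = 4 × 6950 = 27800 N/m.
ω_n = √(k_eq/m) = √(27800/18.6) = 38.66 rad/s.
Critical damping c_c = 2√(k_eq·m) = 2√(27800 × 18.6) = 1438 N·s/m, so ζ = c/c_c = 721/1438 = 0.5013.
ω_d = ω_n√(1 − ζ²) = 38.66 × √(1 − 0.251) = 33.45 rad/s.
f_d = ω_d/(2π) = 5.324 Hz.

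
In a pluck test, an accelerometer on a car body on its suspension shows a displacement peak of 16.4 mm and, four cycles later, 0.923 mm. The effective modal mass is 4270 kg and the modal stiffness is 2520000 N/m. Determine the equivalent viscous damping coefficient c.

23600 N·s/m

Logarithmic decrement δ = (1/n)·ln(x₀/x_n) = (1/4)·ln(16.4/0.923) = (1/4)·ln(17.77) = 0.7194.
ζ = δ/√(4π² + δ²) = 0.7194/√(39.48 + 0.517) = 0.7194/6.324 = 0.1137.
c = ζ · 2√(km) = 0.1137 × 2√(2520000 × 4270) = 0.1137 × 207500 = 23600 N·s/m.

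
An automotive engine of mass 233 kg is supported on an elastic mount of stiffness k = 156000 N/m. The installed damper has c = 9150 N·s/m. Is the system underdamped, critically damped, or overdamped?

underdamped

c_c = 2√(k·m) = 12060 N·s/m; ζ = c/c_c = 9150/12060 = 0.759.
Since ζ < 1 the system is underdamped.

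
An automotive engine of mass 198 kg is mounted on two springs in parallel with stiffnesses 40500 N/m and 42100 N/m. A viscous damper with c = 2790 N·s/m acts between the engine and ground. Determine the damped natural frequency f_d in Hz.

3.05 Hz

Parallel springs add: k_eq = 40500 + 42100 = 82600 N/m.
ω_n = √(k_eq/m) = √(82600/198) = 20.42 rad/s.
Critical damping c_c = 2√(k_eq·m) = 2√(82600 × 198) = 8088 N·s/m, so ζ = c/c_c = 2790/8088 = 0.3449.
ω_d = ω_n√(1 − ζ²) = 20.42 × √(1 − 0.119) = 19.17 rad/s.
f_d = ω_d/(2π) = 3.051 Hz.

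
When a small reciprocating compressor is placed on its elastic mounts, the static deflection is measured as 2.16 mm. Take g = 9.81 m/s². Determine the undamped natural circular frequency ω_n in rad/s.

67.4 rad/s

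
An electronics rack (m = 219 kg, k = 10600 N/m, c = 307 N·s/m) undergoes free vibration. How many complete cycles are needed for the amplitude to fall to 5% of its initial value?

ζ = c/(2√(km)) = 307/(2√(10600 × 219)) = 307/3047 = 0.1007.
Logarithmic decrement δ = 2πζ/√(1 − ζ²) = 2π × 0.1007/√(1 − 0.0102) = 0.6363.
x_n/x₀ = e^(−nδ) ≤ 0.05; take ln: n ≥ ln(1/0.05)/δ = 2.996/0.6363 = 4.708.
So 5 complete cycles are required.

5 cycles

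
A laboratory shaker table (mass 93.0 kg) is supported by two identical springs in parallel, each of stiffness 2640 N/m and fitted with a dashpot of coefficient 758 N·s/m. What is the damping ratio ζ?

0.541

Parallel springs add: k_eq = 2 × 2640 = 5280 N/m.
ω_n = √(k_eq/m) = √(5280/93.0) = 7.535 rad/s.
Critical damping c_c = 2√(k_eq·m) = 2√(5280 × 93.0) = 1401 N·s/m, so ζ = c/c_c = 758/1401 = 0.5409.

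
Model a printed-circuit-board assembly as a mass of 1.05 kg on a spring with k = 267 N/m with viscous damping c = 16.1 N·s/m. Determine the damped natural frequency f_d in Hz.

ω_n = √(k/m) = √(267.0/1.05) = 15.95 rad/s.
Critical damping c_c = 2√(k·m) = 2√(267.0 × 1.05) = 33.49 N·s/m, so ζ = c/c_c = 16.1/33.49 = 0.4808.
ω_d = ω_n√(1 − ζ²) = 15.95 × √(1 − 0.231) = 13.98 rad/s.
f_d = ω_d/(2π) = 2.225 Hz.

2.23 Hz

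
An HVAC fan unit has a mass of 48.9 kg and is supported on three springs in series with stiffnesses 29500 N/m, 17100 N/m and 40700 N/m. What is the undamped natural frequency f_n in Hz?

Series springs: 1/k_eq = 1/29500 + 1/17100 + 1/40700 = 0.0001169, so k_eq = 8551 N/m.
ω_n = √(k_eq/m) = √(8551/48.9) = √174.9 = 13.22 rad/s.
f_n = ω_n/(2π) = 13.22/6.283 = 2.105 Hz.

2.10 Hz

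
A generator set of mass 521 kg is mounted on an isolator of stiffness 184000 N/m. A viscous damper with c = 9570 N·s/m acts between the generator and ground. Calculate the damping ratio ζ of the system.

0.489

ω_n = √(k/m) = √(184000/521) = 18.79 rad/s.
Critical damping c_c = 2√(k·m) = 2√(184000 × 521) = 19580 N·s/m, so ζ = c/c_c = 9570/19580 = 0.4887.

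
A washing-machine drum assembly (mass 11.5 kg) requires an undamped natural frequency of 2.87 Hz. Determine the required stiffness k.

ω_n = 2πf_n = 2π × 2.87 = 18.03 rad/s.
k = m·ω_n² = 11.5 × 18.03² = 11.5 × 325.2 = 3740 N/m.

3740 N/m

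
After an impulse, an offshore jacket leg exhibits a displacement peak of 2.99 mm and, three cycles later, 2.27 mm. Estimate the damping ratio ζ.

0.0146

Logarithmic decrement δ = (1/n)·ln(x₀/x_n) = (1/3)·ln(2.99/2.27) = (1/3)·ln(1.317) = 0.09183.
ζ = δ/√(4π² + δ²) = 0.09183/√(39.48 + 0.00843) = 0.09183/6.284 = 0.01461.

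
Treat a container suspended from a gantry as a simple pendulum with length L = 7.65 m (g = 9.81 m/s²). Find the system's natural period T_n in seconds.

5.55 s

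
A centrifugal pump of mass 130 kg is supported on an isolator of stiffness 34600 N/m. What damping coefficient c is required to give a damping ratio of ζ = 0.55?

c_c = 2√(k·m) = 2√(34600 × 130) = 4242 N·s/m.
c = ζ·c_c = 0.55 × 4242 = 2333 N·s/m.

2330 N·s/m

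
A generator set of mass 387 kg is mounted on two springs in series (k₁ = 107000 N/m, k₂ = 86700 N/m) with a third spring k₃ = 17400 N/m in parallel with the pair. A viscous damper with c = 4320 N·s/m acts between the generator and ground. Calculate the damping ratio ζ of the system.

Series pair: k_s = k₁k₂/(k₁+k₂) = (107000)(86700)/(107000 + 86700) = 47890 N/m. In parallel with k₃: k_eq = 47890 + 17400 = 65290 N/m.
ω_n = √(k_eq/m) = √(65290/387) = 12.99 rad/s.
Critical damping c_c = 2√(k_eq·m) = 2√(65290 × 387) = 10050 N·s/m, so ζ = c/c_c = 4320/10050 = 0.4297.

0.430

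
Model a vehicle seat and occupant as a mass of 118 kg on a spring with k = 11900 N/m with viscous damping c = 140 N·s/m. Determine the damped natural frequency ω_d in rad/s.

ω_n = √(k/m) = √(11900/118) = 10.04 rad/s.
Critical damping c_c = 2√(k·m) = 2√(11900 × 118) = 2370 N·s/m, so ζ = c/c_c = 140/2370 = 0.05907.
ω_d = ω_n√(1 − ζ²) = 10.04 × √(1 − 0.00349) = 10.02 rad/s.

10.0 rad/s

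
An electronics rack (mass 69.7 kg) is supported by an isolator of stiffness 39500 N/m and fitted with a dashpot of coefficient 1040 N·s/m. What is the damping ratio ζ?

ω_n = √(k/m) = √(39500/69.7) = 23.81 rad/s.
Critical damping c_c = 2√(k·m) = 2√(39500 × 69.7) = 3319 N·s/m, so ζ = c/c_c = 1040/3319 = 0.3134.

0.313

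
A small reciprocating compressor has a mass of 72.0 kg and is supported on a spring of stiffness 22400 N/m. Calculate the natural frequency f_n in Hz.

2.81 Hz

ω_n = √(k/m) = √(22400/72.0) = √311.1 = 17.64 rad/s.
f_n = ω_n/(2π) = 17.64/6.283 = 2.807 Hz.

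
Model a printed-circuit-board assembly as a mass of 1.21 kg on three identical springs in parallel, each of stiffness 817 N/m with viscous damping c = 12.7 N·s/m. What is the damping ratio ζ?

Parallel springs add: k_eq = 3 × 817 = 2451 N/m.
ω_n = √(k_eq/m) = √(2451/1.21) = 45.01 rad/s.
Critical damping c_c = 2√(k_eq·m) = 2√(2451 × 1.21) = 108.9 N·s/m, so ζ = c/c_c = 12.7/108.9 = 0.1166.

0.117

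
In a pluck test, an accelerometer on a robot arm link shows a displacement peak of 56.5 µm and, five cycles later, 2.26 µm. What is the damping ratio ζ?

0.102

Logarithmic decrement δ = (1/n)·ln(x₀/x_n) = (1/5)·ln(56.5/2.26) = (1/5)·ln(25.00) = 0.6438.
ζ = δ/√(4π² + δ²) = 0.6438/√(39.48 + 0.414) = 0.6438/6.316 = 0.1019.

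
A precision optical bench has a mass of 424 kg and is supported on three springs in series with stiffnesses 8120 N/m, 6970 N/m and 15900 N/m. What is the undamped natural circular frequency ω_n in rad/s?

2.68 rad/s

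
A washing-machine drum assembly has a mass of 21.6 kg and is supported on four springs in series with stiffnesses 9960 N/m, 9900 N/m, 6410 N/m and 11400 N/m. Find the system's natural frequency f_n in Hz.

1.62 Hz

Series springs: 1/k_eq = 1/9960 + 1/9900 + 1/6410 + 1/11400 = 0.0004451, so k_eq = 2246 N/m.
ω_n = √(k_eq/m) = √(2246/21.6) = √104.0 = 10.20 rad/s.
f_n = ω_n/(2π) = 10.20/6.283 = 1.623 Hz.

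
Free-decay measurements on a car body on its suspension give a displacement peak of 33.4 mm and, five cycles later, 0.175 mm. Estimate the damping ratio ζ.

Logarithmic decrement δ = (1/n)·ln(x₀/x_n) = (1/5)·ln(33.4/0.175) = (1/5)·ln(190.9) = 1.050.
ζ = δ/√(4π² + δ²) = 1.050/√(39.48 + 1.10) = 1.050/6.370 = 0.1649.

0.165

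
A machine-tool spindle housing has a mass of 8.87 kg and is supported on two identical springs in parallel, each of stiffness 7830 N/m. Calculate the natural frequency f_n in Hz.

Parallel springs add: k_eq = 2 × 7830 = 15660 N/m.
ω_n = √(k_eq/m) = √(15660/8.87) = √1766 = 42.02 rad/s.
f_n = ω_n/(2π) = 42.02/6.283 = 6.687 Hz.

6.69 Hz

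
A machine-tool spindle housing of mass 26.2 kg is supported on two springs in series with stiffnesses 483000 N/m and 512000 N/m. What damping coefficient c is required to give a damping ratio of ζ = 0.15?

766 N·s/m

Series springs: 1/k_eq = 1/483000 + 1/512000 = 4.024×10^-6, so k_eq = 248500 N/m.
c_c = 2√(k_eq·m) = 2√(248500 × 26.2) = 5104 N·s/m.
c = ζ·c_c = 0.15 × 5104 = 765.5 N·s/m.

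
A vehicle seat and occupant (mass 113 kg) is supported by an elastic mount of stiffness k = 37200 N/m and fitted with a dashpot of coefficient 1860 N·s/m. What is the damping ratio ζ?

0.454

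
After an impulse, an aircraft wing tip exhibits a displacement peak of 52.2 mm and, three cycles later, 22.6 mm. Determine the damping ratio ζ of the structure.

Logarithmic decrement δ = (1/n)·ln(x₀/x_n) = (1/3)·ln(52.2/22.6) = (1/3)·ln(2.310) = 0.2790.
ζ = δ/√(4π² + δ²) = 0.2790/√(39.48 + 0.0779) = 0.2790/6.289 = 0.04437.

0.0444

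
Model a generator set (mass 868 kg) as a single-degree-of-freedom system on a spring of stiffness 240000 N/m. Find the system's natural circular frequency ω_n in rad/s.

ω_n = √(k/m) = √(240000/868) = √276.5 = 16.63 rad/s.

16.6 rad/s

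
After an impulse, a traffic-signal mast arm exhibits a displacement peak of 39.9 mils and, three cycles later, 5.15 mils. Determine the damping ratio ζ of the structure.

0.108

Logarithmic decrement δ = (1/n)·ln(x₀/x_n) = (1/3)·ln(39.9/5.15) = (1/3)·ln(7.748) = 0.6825.
ζ = δ/√(4π² + δ²) = 0.6825/√(39.48 + 0.466) = 0.6825/6.320 = 0.1080.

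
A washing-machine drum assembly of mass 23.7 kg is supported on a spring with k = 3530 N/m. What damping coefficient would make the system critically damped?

c_c = 2√(k·m) = 2√(3530 × 23.7) = 2 × 289.2 = 578.5 N·s/m.

578 N·s/m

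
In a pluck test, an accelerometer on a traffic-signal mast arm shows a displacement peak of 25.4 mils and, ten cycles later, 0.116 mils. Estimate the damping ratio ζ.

0.0855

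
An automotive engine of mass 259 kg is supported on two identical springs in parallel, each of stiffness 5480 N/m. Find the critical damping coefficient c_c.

3370 N·s/m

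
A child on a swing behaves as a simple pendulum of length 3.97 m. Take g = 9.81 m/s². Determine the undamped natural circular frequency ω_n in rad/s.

1.57 rad/s

For a simple pendulum ω_n = √(g/L) = √(9.81/3.97) = √2.471 = 1.572 rad/s.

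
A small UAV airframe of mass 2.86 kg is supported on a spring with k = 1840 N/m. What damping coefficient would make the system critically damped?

145 N·s/m

c_c = 2√(k·m) = 2√(1840 × 2.86) = 2 × 72.54 = 145.1 N·s/m.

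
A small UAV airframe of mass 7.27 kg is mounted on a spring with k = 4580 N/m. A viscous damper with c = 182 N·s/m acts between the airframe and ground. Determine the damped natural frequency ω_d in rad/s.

ω_n = √(k/m) = √(4580/7.27) = 25.10 rad/s.
Critical damping c_c = 2√(k·m) = 2√(4580 × 7.27) = 364.9 N·s/m, so ζ = c/c_c = 182/364.9 = 0.4987.
ω_d = ω_n√(1 − ζ²) = 25.10 × √(1 − 0.249) = 21.76 rad/s.

21.8 rad/s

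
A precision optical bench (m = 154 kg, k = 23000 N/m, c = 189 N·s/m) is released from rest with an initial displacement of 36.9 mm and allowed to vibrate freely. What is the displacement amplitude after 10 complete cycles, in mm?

1.57 mm

ζ = c/(2√(km)) = 189/(2√(23000 × 154)) = 189/3764 = 0.05021.
Logarithmic decrement δ = 2πζ/√(1 − ζ²) = 2π × 0.05021/√(1 − 0.00252) = 0.3159.
After n cycles, x_n/x₀ = e^(−nδ), so x_10 = 36.9 × e^(−10 × 0.3159) = 36.9 × 0.04247 = 1.567 mm.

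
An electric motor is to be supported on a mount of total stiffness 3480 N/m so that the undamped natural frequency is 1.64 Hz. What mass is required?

ω_n = 2πf_n = 2π × 1.64 = 10.30 rad/s.
m = k/ω_n² = 3480/10.30² = 3480/106.2 = 32.77 kg.

32.8 kg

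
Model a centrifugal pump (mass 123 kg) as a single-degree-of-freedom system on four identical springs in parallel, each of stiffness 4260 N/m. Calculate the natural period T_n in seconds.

Parallel springs add: k_eq = 4 × 4260 = 17040 N/m.
ω_n = √(k_eq/m) = √(17040/123) = √138.5 = 11.77 rad/s.
T_n = 2π/ω_n = 6.283/11.77 = 0.5338 s.

0.534 s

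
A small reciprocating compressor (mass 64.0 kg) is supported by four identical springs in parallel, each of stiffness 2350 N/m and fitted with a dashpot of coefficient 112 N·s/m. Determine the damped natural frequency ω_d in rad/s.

12.1 rad/s

Parallel springs add: k_eq = 4 × 2350 = 9400 N/m.
ω_n = √(k_eq/m) = √(9400/64.0) = 12.12 rad/s.
Critical damping c_c = 2√(k_eq·m) = 2√(9400 × 64.0) = 1551 N·s/m, so ζ = c/c_c = 112/1551 = 0.07220.
ω_d = ω_n√(1 − ζ²) = 12.12 × √(1 − 0.00521) = 12.09 rad/s.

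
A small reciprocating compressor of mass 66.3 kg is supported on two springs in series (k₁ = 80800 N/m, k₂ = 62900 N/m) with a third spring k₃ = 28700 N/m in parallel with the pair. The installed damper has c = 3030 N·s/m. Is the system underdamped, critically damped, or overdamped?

underdamped

Series pair: k_s = k₁k₂/(k₁+k₂) = (80800)(62900)/(80800 + 62900) = 35370 N/m. In parallel with k₃: k_eq = 35370 + 28700 = 64070 N/m.
c_c = 2√(k_eq·m) = 4122 N·s/m; ζ = c/c_c = 3030/4122 = 0.735.
Since ζ < 1 the system is underdamped.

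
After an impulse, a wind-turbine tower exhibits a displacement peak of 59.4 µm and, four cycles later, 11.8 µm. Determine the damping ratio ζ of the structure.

Logarithmic decrement δ = (1/n)·ln(x₀/x_n) = (1/4)·ln(59.4/11.8) = (1/4)·ln(5.034) = 0.4040.
ζ = δ/√(4π² + δ²) = 0.4040/√(39.48 + 0.163) = 0.4040/6.296 = 0.06417.

0.0642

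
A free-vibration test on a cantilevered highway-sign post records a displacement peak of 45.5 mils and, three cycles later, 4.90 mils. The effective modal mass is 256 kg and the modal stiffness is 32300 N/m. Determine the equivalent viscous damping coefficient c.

Logarithmic decrement δ = (1/n)·ln(x₀/x_n) = (1/3)·ln(45.5/4.90) = (1/3)·ln(9.286) = 0.7428.
ζ = δ/√(4π² + δ²) = 0.7428/√(39.48 + 0.552) = 0.7428/6.327 = 0.1174.
c = ζ · 2√(km) = 0.1174 × 2√(32300 × 256) = 0.1174 × 5751 = 675.2 N·s/m.

675 N·s/m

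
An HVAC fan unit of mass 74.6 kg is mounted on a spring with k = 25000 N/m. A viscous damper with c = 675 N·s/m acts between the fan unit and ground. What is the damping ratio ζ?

ω_n = √(k/m) = √(25000/74.6) = 18.31 rad/s.
Critical damping c_c = 2√(k·m) = 2√(25000 × 74.6) = 2731 N·s/m, so ζ = c/c_c = 675/2731 = 0.2471.

0.247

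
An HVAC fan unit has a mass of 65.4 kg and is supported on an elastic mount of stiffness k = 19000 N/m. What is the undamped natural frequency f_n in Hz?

2.71 Hz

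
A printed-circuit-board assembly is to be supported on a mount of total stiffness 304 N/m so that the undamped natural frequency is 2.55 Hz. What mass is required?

1.18 kg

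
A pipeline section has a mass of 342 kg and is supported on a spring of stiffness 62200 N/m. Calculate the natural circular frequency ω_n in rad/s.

13.5 rad/s

ω_n = √(k/m) = √(62200/342) = √181.9 = 13.49 rad/s.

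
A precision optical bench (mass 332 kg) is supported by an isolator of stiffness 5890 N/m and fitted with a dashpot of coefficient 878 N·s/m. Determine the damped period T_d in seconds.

1.57 s

ω_n = √(k/m) = √(5890/332) = 4.212 rad/s.
Critical damping c_c = 2√(k·m) = 2√(5890 × 332) = 2797 N·s/m, so ζ = c/c_c = 878/2797 = 0.3139.
ω_d = ω_n√(1 − ζ²) = 4.212 × √(1 − 0.0986) = 3.999 rad/s.
T_d = 2π/ω_d = 1.571 s.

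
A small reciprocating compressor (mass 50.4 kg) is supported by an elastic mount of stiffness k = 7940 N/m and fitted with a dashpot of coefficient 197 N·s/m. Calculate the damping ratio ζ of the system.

ω_n = √(k/m) = √(7940/50.4) = 12.55 rad/s.
Critical damping c_c = 2√(k·m) = 2√(7940 × 50.4) = 1265 N·s/m, so ζ = c/c_c = 197/1265 = 0.1557.

0.156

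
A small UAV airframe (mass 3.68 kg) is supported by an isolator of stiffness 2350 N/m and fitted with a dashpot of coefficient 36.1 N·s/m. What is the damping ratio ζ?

0.194

ω_n = √(k/m) = √(2350/3.68) = 25.27 rad/s.
Critical damping c_c = 2√(k·m) = 2√(2350 × 3.68) = 186.0 N·s/m, so ζ = c/c_c = 36.1/186.0 = 0.1941.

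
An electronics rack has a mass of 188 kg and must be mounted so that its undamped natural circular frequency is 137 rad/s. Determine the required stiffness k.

3530000 N/m

k = m·ω_n² = 188 × 137.0² = 188 × 18770 = 3529000 N/m.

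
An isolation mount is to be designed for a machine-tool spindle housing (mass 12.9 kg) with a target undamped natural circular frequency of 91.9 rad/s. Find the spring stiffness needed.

k = m·ω_n² = 12.9 × 91.90² = 12.9 × 8446 = 108900 N/m.

109000 N/m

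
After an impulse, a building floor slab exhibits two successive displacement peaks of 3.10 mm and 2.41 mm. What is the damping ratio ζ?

0.0400

Logarithmic decrement δ = (1/n)·ln(x₀/x_n) = (1/1)·ln(3.10/2.41) = (1/1)·ln(1.286) = 0.2518.
ζ = δ/√(4π² + δ²) = 0.2518/√(39.48 + 0.0634) = 0.2518/6.288 = 0.04004.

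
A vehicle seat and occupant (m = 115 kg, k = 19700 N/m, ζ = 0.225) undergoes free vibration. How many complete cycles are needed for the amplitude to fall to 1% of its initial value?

4 cycles

Logarithmic decrement δ = 2πζ/√(1 − ζ²) = 2π × 0.2250/√(1 − 0.0506) = 1.451.
x_n/x₀ = e^(−nδ) ≤ 0.01; take ln: n ≥ ln(1/0.01)/δ = 4.605/1.451 = 3.174.
So 4 complete cycles are required.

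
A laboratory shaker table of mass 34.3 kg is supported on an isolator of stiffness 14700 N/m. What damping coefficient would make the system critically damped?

c_c = 2√(k·m) = 2√(14700 × 34.3) = 2 × 710.1 = 1420 N·s/m.

1420 N·s/m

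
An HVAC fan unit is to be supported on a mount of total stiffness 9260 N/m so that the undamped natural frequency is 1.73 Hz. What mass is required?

78.4 kg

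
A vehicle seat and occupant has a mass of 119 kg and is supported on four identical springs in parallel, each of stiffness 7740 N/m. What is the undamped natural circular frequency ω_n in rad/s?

16.1 rad/s

Parallel springs add: k_eq = 4 × 7740 = 30960 N/m.
ω_n = √(k_eq/m) = √(30960/119) = √260.2 = 16.13 rad/s.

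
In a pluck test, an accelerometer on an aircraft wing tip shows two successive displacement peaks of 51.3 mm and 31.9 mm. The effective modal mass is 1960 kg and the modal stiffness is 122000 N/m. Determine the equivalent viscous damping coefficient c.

2330 N·s/m

Logarithmic decrement δ = (1/n)·ln(x₀/x_n) = (1/1)·ln(51.3/31.9) = (1/1)·ln(1.608) = 0.4751.
ζ = δ/√(4π² + δ²) = 0.4751/√(39.48 + 0.226) = 0.4751/6.301 = 0.07540.
c = ζ · 2√(km) = 0.07540 × 2√(122000 × 1960) = 0.07540 × 30930 = 2332 N·s/m.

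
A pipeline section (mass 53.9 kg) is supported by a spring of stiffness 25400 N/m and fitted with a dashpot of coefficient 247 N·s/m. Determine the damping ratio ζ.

0.106

ω_n = √(k/m) = √(25400/53.9) = 21.71 rad/s.
Critical damping c_c = 2√(k·m) = 2√(25400 × 53.9) = 2340 N·s/m, so ζ = c/c_c = 247/2340 = 0.1055.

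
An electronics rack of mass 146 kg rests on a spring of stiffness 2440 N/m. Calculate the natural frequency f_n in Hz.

ω_n = √(k/m) = √(2440/146) = √16.71 = 4.088 rad/s.
f_n = ω_n/(2π) = 4.088/6.283 = 0.6506 Hz.

0.651 Hz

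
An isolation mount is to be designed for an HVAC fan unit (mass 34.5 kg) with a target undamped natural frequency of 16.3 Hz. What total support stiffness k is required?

ω_n = 2πf_n = 2π × 16.3 = 102.4 rad/s.
k = m·ω_n² = 34.5 × 102.4² = 34.5 × 10490 = 361900 N/m.

362000 N/m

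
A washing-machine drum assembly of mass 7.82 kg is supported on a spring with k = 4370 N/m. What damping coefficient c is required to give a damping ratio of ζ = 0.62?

c_c = 2√(k·m) = 2√(4370 × 7.82) = 369.7 N·s/m.
c = ζ·c_c = 0.62 × 369.7 = 229.2 N·s/m.

229 N·s/m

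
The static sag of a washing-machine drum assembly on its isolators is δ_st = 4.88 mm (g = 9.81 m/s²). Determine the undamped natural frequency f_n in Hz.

7.14 Hz

ω_n = √(g/δ_st) = √(9.81/0.00488) = √2010 = 44.84 rad/s.
f_n = ω_n/(2π) = 44.84/6.283 = 7.136 Hz.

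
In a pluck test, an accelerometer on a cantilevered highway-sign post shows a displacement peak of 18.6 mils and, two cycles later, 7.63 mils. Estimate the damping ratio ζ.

Logarithmic decrement δ = (1/n)·ln(x₀/x_n) = (1/2)·ln(18.6/7.63) = (1/2)·ln(2.438) = 0.4455.
ζ = δ/√(4π² + δ²) = 0.4455/√(39.48 + 0.199) = 0.4455/6.299 = 0.07073.

0.0707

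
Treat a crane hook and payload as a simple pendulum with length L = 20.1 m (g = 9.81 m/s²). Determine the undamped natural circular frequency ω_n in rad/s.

0.699 rad/s

For a simple pendulum ω_n = √(g/L) = √(9.81/20.1) = √0.4881 = 0.6986 rad/s.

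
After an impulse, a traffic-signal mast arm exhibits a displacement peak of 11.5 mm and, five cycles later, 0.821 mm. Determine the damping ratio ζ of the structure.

Logarithmic decrement δ = (1/n)·ln(x₀/x_n) = (1/5)·ln(11.5/0.821) = (1/5)·ln(14.01) = 0.5279.
ζ = δ/√(4π² + δ²) = 0.5279/√(39.48 + 0.279) = 0.5279/6.305 = 0.08373.

0.0837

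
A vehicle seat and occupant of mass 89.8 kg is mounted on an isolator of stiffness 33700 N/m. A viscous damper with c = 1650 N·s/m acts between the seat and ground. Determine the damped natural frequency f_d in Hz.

2.71 Hz

ω_n = √(k/m) = √(33700/89.8) = 19.37 rad/s.
Critical damping c_c = 2√(k·m) = 2√(33700 × 89.8) = 3479 N·s/m, so ζ = c/c_c = 1650/3479 = 0.4742.
ω_d = ω_n√(1 − ζ²) = 19.37 × √(1 − 0.225) = 17.06 rad/s.
f_d = ω_d/(2π) = 2.714 Hz.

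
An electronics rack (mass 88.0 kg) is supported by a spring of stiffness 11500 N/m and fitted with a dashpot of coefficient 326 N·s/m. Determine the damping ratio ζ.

0.162

ω_n = √(k/m) = √(11500/88.0) = 11.43 rad/s.
Critical damping c_c = 2√(k·m) = 2√(11500 × 88.0) = 2012 N·s/m, so ζ = c/c_c = 326/2012 = 0.1620.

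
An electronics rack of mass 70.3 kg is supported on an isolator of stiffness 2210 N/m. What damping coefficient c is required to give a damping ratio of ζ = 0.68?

536 N·s/m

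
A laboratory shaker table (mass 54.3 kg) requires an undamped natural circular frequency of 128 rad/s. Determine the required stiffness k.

k = m·ω_n² = 54.3 × 128.0² = 54.3 × 16380 = 889700 N/m.

890000 N/m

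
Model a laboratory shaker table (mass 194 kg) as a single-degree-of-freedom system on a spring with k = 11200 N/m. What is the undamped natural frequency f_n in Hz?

ω_n = √(k/m) = √(11200/194) = √57.73 = 7.598 rad/s.
f_n = ω_n/(2π) = 7.598/6.283 = 1.209 Hz.

1.21 Hz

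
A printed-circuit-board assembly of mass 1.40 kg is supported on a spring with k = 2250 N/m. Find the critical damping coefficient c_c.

c_c = 2√(k·m) = 2√(2250 × 1.40) = 2 × 56.12 = 112.2 N·s/m.

112 N·s/m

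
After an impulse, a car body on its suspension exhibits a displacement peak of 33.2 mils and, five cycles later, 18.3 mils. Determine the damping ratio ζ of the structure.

Logarithmic decrement δ = (1/n)·ln(x₀/x_n) = (1/5)·ln(33.2/18.3) = (1/5)·ln(1.814) = 0.1191.
ζ = δ/√(4π² + δ²) = 0.1191/√(39.48 + 0.0142) = 0.1191/6.284 = 0.01896.

0.0190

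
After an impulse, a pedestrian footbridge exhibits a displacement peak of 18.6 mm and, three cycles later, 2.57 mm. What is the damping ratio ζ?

0.104

Logarithmic decrement δ = (1/n)·ln(x₀/x_n) = (1/3)·ln(18.6/2.57) = (1/3)·ln(7.237) = 0.6598.
ζ = δ/√(4π² + δ²) = 0.6598/√(39.48 + 0.435) = 0.6598/6.318 = 0.1044.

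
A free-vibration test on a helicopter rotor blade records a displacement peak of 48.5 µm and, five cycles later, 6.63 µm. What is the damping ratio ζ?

Logarithmic decrement δ = (1/n)·ln(x₀/x_n) = (1/5)·ln(48.5/6.63) = (1/5)·ln(7.315) = 0.3980.
ζ = δ/√(4π² + δ²) = 0.3980/√(39.48 + 0.158) = 0.3980/6.296 = 0.06322.

0.0632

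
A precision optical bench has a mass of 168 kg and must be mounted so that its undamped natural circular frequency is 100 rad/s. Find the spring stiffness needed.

k = m·ω_n² = 168 × 100.0² = 168 × 10000 = 1680000 N/m.

1680000 N/m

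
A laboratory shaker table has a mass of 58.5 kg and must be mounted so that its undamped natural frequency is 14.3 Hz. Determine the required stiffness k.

ω_n = 2πf_n = 2π × 14.3 = 89.85 rad/s.
k = m·ω_n² = 58.5 × 89.85² = 58.5 × 8073 = 472300 N/m.

472000 N/m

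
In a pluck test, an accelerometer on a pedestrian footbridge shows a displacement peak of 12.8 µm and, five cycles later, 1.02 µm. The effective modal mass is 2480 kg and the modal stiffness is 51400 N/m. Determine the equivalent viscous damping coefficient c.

1810 N·s/m

Logarithmic decrement δ = (1/n)·ln(x₀/x_n) = (1/5)·ln(12.8/1.02) = (1/5)·ln(12.55) = 0.5059.
ζ = δ/√(4π² + δ²) = 0.5059/√(39.48 + 0.256) = 0.5059/6.304 = 0.08026.
c = ζ · 2√(km) = 0.08026 × 2√(51400 × 2480) = 0.08026 × 22580 = 1812 N·s/m.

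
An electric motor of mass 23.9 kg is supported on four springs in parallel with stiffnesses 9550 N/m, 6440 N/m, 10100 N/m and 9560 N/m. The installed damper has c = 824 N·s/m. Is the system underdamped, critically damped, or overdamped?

underdamped

Parallel springs add: k_eq = 9550 + 6440 + 10100 + 9560 = 35650 N/m.
c_c = 2√(k_eq·m) = 1846 N·s/m; ζ = c/c_c = 824/1846 = 0.446.
Since ζ < 1 the system is underdamped.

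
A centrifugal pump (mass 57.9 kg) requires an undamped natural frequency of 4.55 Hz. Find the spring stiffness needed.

47300 N/m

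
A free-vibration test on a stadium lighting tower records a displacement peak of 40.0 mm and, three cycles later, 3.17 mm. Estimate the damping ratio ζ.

Logarithmic decrement δ = (1/n)·ln(x₀/x_n) = (1/3)·ln(40.0/3.17) = (1/3)·ln(12.62) = 0.8450.
ζ = δ/√(4π² + δ²) = 0.8450/√(39.48 + 0.714) = 0.8450/6.340 = 0.1333.

0.133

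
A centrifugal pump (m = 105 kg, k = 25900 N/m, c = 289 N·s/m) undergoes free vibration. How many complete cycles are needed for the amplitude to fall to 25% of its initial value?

ζ = c/(2√(km)) = 289/(2√(25900 × 105)) = 289/3298 = 0.08762.
Logarithmic decrement δ = 2πζ/√(1 − ζ²) = 2π × 0.08762/√(1 − 0.00768) = 0.5527.
x_n/x₀ = e^(−nδ) ≤ 0.25; take ln: n ≥ ln(1/0.25)/δ = 1.386/0.5527 = 2.508.
So 3 complete cycles are required.

3 cycles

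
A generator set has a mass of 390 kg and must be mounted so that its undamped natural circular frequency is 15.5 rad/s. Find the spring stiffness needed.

93700 N/m

k = m·ω_n² = 390 × 15.50² = 390 × 240.2 = 93700 N/m.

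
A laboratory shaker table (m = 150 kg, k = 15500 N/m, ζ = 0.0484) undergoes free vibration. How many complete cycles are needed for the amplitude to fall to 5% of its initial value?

10 cycles

Logarithmic decrement δ = 2πζ/√(1 − ζ²) = 2π × 0.04840/√(1 − 0.00234) = 0.3045.
x_n/x₀ = e^(−nδ) ≤ 0.05; take ln: n ≥ ln(1/0.05)/δ = 2.996/0.3045 = 9.839.
So 10 complete cycles are required.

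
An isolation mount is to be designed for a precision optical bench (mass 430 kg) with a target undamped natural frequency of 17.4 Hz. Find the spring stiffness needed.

ω_n = 2πf_n = 2π × 17.4 = 109.3 rad/s.
k = m·ω_n² = 430 × 109.3² = 430 × 11950 = 5140000 N/m.

5140000 N/m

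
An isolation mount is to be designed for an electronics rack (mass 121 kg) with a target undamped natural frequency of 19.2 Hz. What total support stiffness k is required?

1760000 N/m

ω_n = 2πf_n = 2π × 19.2 = 120.6 rad/s.
k = m·ω_n² = 121 × 120.6² = 121 × 14550 = 1761000 N/m.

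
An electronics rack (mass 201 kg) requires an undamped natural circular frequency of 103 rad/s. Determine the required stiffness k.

2130000 N/m

k = m·ω_n² = 201 × 103.0² = 201 × 10610 = 2132000 N/m.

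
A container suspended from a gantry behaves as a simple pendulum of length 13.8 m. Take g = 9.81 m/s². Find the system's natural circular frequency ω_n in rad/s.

For a simple pendulum ω_n = √(g/L) = √(9.81/13.8) = √0.7109 = 0.8431 rad/s.

0.843 rad/s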